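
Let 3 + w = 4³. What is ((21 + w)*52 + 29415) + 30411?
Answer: 64090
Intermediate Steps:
w = 61 (w = -3 + 4³ = -3 + 64 = 61)
((21 + w)*52 + 29415) + 30411 = ((21 + 61)*52 + 29415) + 30411 = (82*52 + 29415) + 30411 = (4264 + 29415) + 30411 = 33679 + 30411 = 64090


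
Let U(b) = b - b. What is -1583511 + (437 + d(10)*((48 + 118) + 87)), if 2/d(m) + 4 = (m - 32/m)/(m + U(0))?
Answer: -131407792/83 ≈ -1.5832e+6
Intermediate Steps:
U(b) = 0
d(m) = 2/(-4 + (m - 32/m)/m) (d(m) = 2/(-4 + (m - 32/m)/(m + 0)) = 2/(-4 + (m - 32/m)/m))
-1583511 + (437 + d(10)*((48 + 118) + 87)) = -1583511 + (437 + (-2*10²/(32 + 3*10²))*((48 + 118) + 87)) = -1583511 + (437 + (-2*100/(32 + 3*100))*(166 + 87)) = -1583511 + (437 - 2*100/(32 + 300)*253) = -1583511 + (437 - 2*100/332*253) = -1583511 + (437 - 2*100*1/332*253) = -1583511 + (437 - 50/83*253) = -1583511 + (437 - 12650/83) = -1583511 + 23621/83 = -131407792/83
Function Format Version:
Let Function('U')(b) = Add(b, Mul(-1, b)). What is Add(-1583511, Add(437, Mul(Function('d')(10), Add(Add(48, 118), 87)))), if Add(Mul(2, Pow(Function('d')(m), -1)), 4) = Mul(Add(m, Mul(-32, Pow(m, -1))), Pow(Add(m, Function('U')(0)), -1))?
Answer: Rational(-131407792, 83) ≈ -1.5832e+6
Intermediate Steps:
Function('U')(b) = 0
Function('d')(m) = Mul(2, Pow(Add(-4, Mul(Pow(m, -1), Add(m, Mul(-32, Pow(m, -1))))), -1)) (Function('d')(m) = Mul(2, Pow(Add(-4, Mul(Add(m, Mul(-32, Pow(m, -1))), Pow(Add(m, 0), -1))), -1)) = Mul(2, Pow(Add(-4, Mul(Add(m, Mul(-32, Pow(m, -1))), Pow(m, -1))), -1)) = Mul(2, Pow(Add(-4, Mul(Pow(m, -1), Add(m, Mul(-32, Pow(m, -1))))), -1)))
Add(-1583511, Add(437, Mul(Function('d')(10), Add(Add(48, 118), 87)))) = Add(-1583511, Add(437, Mul(Mul(-2, Pow(10, 2), Pow(Add(32, Mul(3, Pow(10, 2))), -1)), Add(Add(48, 118), 87)))) = Add(-1583511, Add(437, Mul(Mul(-2, 100, Pow(Add(32, Mul(3, 100)), -1)), Add(166, 87)))) = Add(-1583511, Add(437, Mul(Mul(-2, 100, Pow(Add(32, 300), -1)), 253))) = Add(-1583511, Add(437, Mul(Mul(-2, 100, Pow(332, -1)), 253))) = Add(-1583511, Add(437, Mul(Mul(-2, 100, Rational(1, 332)), 253))) = Add(-1583511, Add(437, Mul(Rational(-50, 83), 253))) = Add(-1583511, Add(437, Rational(-12650, 83))) = Add(-1583511, Rational(23621, 83)) = Rational(-131407792, 83)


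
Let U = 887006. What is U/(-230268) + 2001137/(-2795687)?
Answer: -1470294478919/321878627058 ≈ -4.5679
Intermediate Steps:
U/(-230268) + 2001137/(-2795687) = 887006/(-230268) + 2001137/(-2795687) = 887006*(-1/230268) + 2001137*(-1/2795687) = -443503/115134 - 2001137/2795687 = -1470294478919/321878627058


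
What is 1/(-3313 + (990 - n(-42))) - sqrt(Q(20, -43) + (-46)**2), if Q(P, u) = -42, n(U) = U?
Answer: -1/2281 - sqrt(2074) ≈ -45.542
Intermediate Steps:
1/(-3313 + (990 - n(-42))) - sqrt(Q(20, -43) + (-46)**2) = 1/(-3313 + (990 - 1*(-42))) - sqrt(-42 + (-46)**2) = 1/(-3313 + (990 + 42)) - sqrt(-42 + 2116) = 1/(-3313 + 1032) - sqrt(2074) = 1/(-2281) - sqrt(2074) = -1/2281 - sqrt(2074)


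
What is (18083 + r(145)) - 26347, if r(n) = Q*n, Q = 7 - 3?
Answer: -7684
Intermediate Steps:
Q = 4
r(n) = 4*n
(18083 + r(145)) - 26347 = (18083 + 4*145) - 26347 = (18083 + 580) - 26347 = 18663 - 26347 = -7684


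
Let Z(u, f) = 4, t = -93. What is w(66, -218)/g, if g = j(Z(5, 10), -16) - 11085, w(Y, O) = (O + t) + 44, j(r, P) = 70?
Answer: 267/11015 ≈ 0.024240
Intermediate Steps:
w(Y, O) = -49 + O (w(Y, O) = (O - 93) + 44 = (-93 + O) + 44 = -49 + O)
g = -11015 (g = 70 - 11085 = -11015)
w(66, -218)/g = (-49 - 218)/(-11015) = -267*(-1/11015) = 267/11015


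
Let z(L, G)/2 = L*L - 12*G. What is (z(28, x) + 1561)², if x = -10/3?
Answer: 10297681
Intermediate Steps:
x = -10/3 (x = -10*⅓ = -10/3 ≈ -3.3333)
z(L, G) = -24*G + 2*L² (z(L, G) = 2*(L*L - 12*G) = 2*(L² - 12*G) = -24*G + 2*L²)
(z(28, x) + 1561)² = ((-24*(-10/3) + 2*28²) + 1561)² = ((80 + 2*784) + 1561)² = ((80 + 1568) + 1561)² = (1648 + 1561)² = 3209² = 10297681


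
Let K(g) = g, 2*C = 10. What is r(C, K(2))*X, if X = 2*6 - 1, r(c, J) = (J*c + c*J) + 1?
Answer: 231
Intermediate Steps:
C = 5 (C = (½)*10 = 5)
r(c, J) = 1 + 2*J*c (r(c, J) = (J*c + J*c) + 1 = 2*J*c + 1 = 1 + 2*J*c)
X = 11 (X = 12 - 1 = 11)
r(C, K(2))*X = (1 + 2*2*5)*11 = (1 + 20)*11 = 21*11 = 231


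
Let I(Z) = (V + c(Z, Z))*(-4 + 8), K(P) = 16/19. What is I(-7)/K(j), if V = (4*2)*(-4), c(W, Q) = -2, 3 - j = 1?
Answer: -323/2 ≈ -161.50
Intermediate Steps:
j = 2 (j = 3 - 1*1 = 3 - 1 = 2)
V = -32 (V = 8*(-4) = -32)
K(P) = 16/19 (K(P) = 16*(1/19) = 16/19)
I(Z) = -136 (I(Z) = (-32 - 2)*(-4 + 8) = -34*4 = -136)
I(-7)/K(j) = -136/16/19 = -136*19/16 = -323/2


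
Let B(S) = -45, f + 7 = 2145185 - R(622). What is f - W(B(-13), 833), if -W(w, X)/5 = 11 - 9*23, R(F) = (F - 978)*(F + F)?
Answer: 2587062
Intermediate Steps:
R(F) = 2*F*(-978 + F) (R(F) = (-978 + F)*(2*F) = 2*F*(-978 + F))
f = 2588042 (f = -7 + (2145185 - 2*622*(-978 + 622)) = -7 + (2145185 - 2*622*(-356)) = -7 + (2145185 - 1*(-442864)) = -7 + (2145185 + 442864) = -7 + 2588049 = 2588042)
W(w, X) = 980 (W(w, X) = -5*(11 - 9*23) = -5*(11 - 207) = -5*(-196) = 980)
f - W(B(-13), 833) = 2588042 - 1*980 = 2588042 - 980 = 2587062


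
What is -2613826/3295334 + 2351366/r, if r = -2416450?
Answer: -3516179040986/1990752461075 ≈ -1.7663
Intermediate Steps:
-2613826/3295334 + 2351366/r = -2613826/3295334 + 2351366/(-2416450) = -2613826*1/3295334 + 2351366*(-1/2416450) = -1306913/1647667 - 1175683/1208225 = -3516179040986/1990752461075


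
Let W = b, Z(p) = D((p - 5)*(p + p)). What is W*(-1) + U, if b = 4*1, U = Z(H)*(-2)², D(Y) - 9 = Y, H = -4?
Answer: 320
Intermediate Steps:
D(Y) = 9 + Y
Z(p) = 9 + 2*p*(-5 + p) (Z(p) = 9 + (p - 5)*(p + p) = 9 + (-5 + p)*(2*p) = 9 + 2*p*(-5 + p))
U = 324 (U = (9 + 2*(-4)*(-5 - 4))*(-2)² = (9 + 2*(-4)*(-9))*4 = (9 + 72)*4 = 81*4 = 324)
b = 4
W = 4
W*(-1) + U = 4*(-1) + 324 = -4 + 324 = 320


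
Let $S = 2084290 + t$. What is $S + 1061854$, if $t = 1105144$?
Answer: $4251288$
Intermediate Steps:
$S = 3189434$ ($S = 2084290 + 1105144 = 3189434$)
$S + 1061854 = 3189434 + 1061854 = 4251288$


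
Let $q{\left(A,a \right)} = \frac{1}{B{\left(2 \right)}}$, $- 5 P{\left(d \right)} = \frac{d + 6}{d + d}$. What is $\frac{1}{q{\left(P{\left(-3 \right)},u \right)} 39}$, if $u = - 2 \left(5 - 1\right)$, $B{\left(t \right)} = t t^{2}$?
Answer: $\frac{8}{39} \approx 0.20513$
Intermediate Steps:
$P{\left(d \right)} = - \frac{6 + d}{10 d}$ ($P{\left(d \right)} = - \frac{\left(d + 6\right) \frac{1}{d + d}}{5} = - \frac{\left(6 + d\right) \frac{1}{2 d}}{5} = - \frac{\frac{1}{2} \frac{1}{d} \left(6 + d\right)}{5} = - \frac{6 + d}{10 d}$)
$B{\left(t \right)} = t^{3}$
$u = -8$ ($u = \left(-2\right) 4 = -8$)
$q{\left(A,a \right)} = \frac{1}{8}$ ($q{\left(A,a \right)} = \frac{1}{2^{3}} = \frac{1}{8}$)
$\frac{1}{q{\left(P{\left(-3 \right)},u \right)} 39} = \frac{1}{\frac{1}{8} \cdot 39} = \frac{1}{\frac{39}{8}} = \frac{8}{39}$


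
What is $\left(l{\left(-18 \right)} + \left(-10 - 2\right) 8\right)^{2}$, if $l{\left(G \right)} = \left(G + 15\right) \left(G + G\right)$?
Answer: $144$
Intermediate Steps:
$l{\left(G \right)} = 2 G \left(15 + G\right)$ ($l{\left(G \right)} = \left(15 + G\right) 2 G = 2 G \left(15 + G\right)$)
$\left(l{\left(-18 \right)} + \left(-10 - 2\right) 8\right)^{2} = \left(2 \left(-18\right) \left(15 - 18\right) + \left(-10 - 2\right) 8\right)^{2} = \left(2 \left(-18\right) \left(-3\right) - 96\right)^{2} = \left(108 - 96\right)^{2} = 12^{2} = 144$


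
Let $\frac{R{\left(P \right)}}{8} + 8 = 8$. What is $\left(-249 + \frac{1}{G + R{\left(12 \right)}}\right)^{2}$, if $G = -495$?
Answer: $\frac{15192041536}{245025} \approx 62002.0$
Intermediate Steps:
$R{\left(P \right)} = 0$ ($R{\left(P \right)} = -64 + 8 \cdot 8 = -64 + 64 = 0$)
$\left(-249 + \frac{1}{G + R{\left(12 \right)}}\right)^{2} = \left(-249 + \frac{1}{-495 + 0}\right)^{2} = \left(-249 + \frac{1}{-495}\right)^{2} = \left(-249 - \frac{1}{495}\right)^{2} = \left(- \frac{123256}{495}\right)^{2} = \frac{15192041536}{245025}$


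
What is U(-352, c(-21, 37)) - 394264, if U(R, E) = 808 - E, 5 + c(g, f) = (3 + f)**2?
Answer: -395051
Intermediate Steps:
c(g, f) = -5 + (3 + f)**2
U(-352, c(-21, 37)) - 394264 = (808 - (-5 + (3 + 37)**2)) - 394264 = (808 - (-5 + 40**2)) - 394264 = (808 - (-5 + 1600)) - 394264 = (808 - 1*1595) - 394264 = (808 - 1595) - 394264 = -787 - 394264 = -395051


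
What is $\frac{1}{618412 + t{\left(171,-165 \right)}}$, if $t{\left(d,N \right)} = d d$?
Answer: $\frac{1}{647653} \approx 1.544 \cdot 10^{-6}$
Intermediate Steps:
$t{\left(d,N \right)} = d^{2}$
$\frac{1}{618412 + t{\left(171,-165 \right)}} = \frac{1}{618412 + 171^{2}} = \frac{1}{618412 + 29241} = \frac{1}{647653}$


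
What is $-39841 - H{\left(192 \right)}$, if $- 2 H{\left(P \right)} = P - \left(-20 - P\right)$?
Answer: $-39639$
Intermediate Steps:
$H{\left(P \right)} = -10 - P$ ($H{\left(P \right)} = - \frac{P - \left(-20 - P\right)}{2} = - \frac{P + \left(20 + P\right)}{2} = - \frac{20 + 2 P}{2} = -10 - P$)
$-39841 - H{\left(192 \right)} = -39841 - \left(-10 - 192\right) = -39841 - -202 = -39841 + 202 = -39639$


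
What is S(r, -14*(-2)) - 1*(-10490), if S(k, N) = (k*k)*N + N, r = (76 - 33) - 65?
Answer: 24070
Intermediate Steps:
r = -22 (r = 43 - 65 = -22)
S(k, N) = N + N*k**2 (S(k, N) = k**2*N + N = N*k**2 + N = N + N*k**2)
S(r, -14*(-2)) - 1*(-10490) = (-14*(-2))*(1 + (-22)**2) - 1*(-10490) = 28*(1 + 484) + 10490 = 28*485 + 10490 = 13580 + 10490 = 24070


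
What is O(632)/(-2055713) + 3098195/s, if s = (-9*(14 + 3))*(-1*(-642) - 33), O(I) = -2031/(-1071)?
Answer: -909857130676/27363595743 ≈ -33.251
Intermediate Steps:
O(I) = 677/357 (O(I) = -2031*(-1/1071) = 677/357)
s = -93177 (s = (-9*17)*(642 - 33) = -153*609 = -93177)
O(632)/(-2055713) + 3098195/s = (677/357)/(-2055713) + 3098195/(-93177) = (677/357)*(-1/2055713) + 3098195*(-1/93177) = -677/733889541 - 3098195/93177 = -909857130676/27363595743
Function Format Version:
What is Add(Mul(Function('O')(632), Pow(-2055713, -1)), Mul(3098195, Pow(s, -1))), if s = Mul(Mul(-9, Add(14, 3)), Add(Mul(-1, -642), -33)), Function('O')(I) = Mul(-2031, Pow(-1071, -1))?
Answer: Rational(-909857130676, 27363595743) ≈ -33.251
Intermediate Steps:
Function('O')(I) = Rational(677, 357) (Function('O')(I) = Mul(-2031, Rational(-1, 1071)) = Rational(677, 357))
s = -93177 (s = Mul(Mul(-9, 17), Add(642, -33)) = Mul(-153, 609) = -93177)
Add(Mul(Function('O')(632), Pow(-2055713, -1)), Mul(3098195, Pow(s, -1))) = Add(Mul(Rational(677, 357), Pow(-2055713, -1)), Mul(3098195, Pow(-93177, -1))) = Add(Mul(Rational(677, 357), Rational(-1, 2055713)), Mul(3098195, Rational(-1, 93177))) = Add(Rational(-677, 733889541), Rational(-3098195, 93177)) = Rational(-909857130676, 27363595743)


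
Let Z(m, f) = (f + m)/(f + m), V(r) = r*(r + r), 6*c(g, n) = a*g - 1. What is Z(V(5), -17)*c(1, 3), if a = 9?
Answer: 4/3 ≈ 1.3333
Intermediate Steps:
c(g, n) = -⅙ + 3*g/2 (c(g, n) = (9*g - 1)/6 = (-1 + 9*g)/6 = -⅙ + 3*g/2)
V(r) = 2*r² (V(r) = r*(2*r) = 2*r²)
Z(m, f) = 1
Z(V(5), -17)*c(1, 3) = 1*(-⅙ + (3/2)*1) = 1*(-⅙ + 3/2) = 1*(4/3) = 4/3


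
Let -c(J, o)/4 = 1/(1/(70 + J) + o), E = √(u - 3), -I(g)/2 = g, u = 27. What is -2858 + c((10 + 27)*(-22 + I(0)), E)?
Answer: -37968141430/13284863 - 4428288*√6/13284863 ≈ -2858.8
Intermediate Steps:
I(g) = -2*g
E = 2*√6 (E = √(27 - 3) = √24 = 2*√6 ≈ 4.8990)
c(J, o) = -4/(o + 1/(70 + J)) (c(J, o) = -4/(1/(70 + J) + o) = -4/(o + 1/(70 + J)))
-2858 + c((10 + 27)*(-22 + I(0)), E) = -2858 + 4*(-70 - (10 + 27)*(-22 - 2*0))/(1 + 70*(2*√6) + ((10 + 27)*(-22 - 2*0))*(2*√6)) = -2858 + 4*(-70 - 37*(-22 + 0))/(1 + 140*√6 + (37*(-22 + 0))*(2*√6)) = -2858 + 4*(-70 - 37*(-22))/(1 + 140*√6 + (37*(-22))*(2*√6)) = -2858 + 4*(-70 - 1*(-814))/(1 + 140*√6 - 1628*√6) = -2858 + 4*(-70 + 814)/(1 + 140*√6 - 1628*√6) = -2858 + 4*744/(1 - 1488*√6) = -2858 + 2976/(1 - 1488*√6)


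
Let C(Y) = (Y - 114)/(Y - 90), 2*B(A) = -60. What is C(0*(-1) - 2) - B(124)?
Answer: 719/23 ≈ 31.261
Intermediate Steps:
B(A) = -30 (B(A) = (½)*(-60) = -30)
C(Y) = (-114 + Y)/(-90 + Y)
C(0*(-1) - 2) - B(124) = (-114 + (0*(-1) - 2))/(-90 + (0*(-1) - 2)) - 1*(-30) = (-114 + (0 - 2))/(-90 + (0 - 2)) + 30 = (-114 - 2)/(-90 - 2) + 30 = -116/(-92) + 30 = -1/92*(-116) + 30 = 29/23 + 30 = 719/23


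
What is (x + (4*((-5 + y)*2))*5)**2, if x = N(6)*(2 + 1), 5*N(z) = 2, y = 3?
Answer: 155236/25 ≈ 6209.4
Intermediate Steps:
N(z) = 2/5 (N(z) = (1/5)*2 = 2/5)
x = 6/5 (x = 2*(2 + 1)/5 = (2/5)*3 = 6/5 ≈ 1.2000)
(x + (4*((-5 + y)*2))*5)**2 = (6/5 + (4*((-5 + 3)*2))*5)**2 = (6/5 + (4*(-2*2))*5)**2 = (6/5 + (4*(-4))*5)**2 = (6/5 - 16*5)**2 = (6/5 - 80)**2 = (-394/5)**2 = 155236/25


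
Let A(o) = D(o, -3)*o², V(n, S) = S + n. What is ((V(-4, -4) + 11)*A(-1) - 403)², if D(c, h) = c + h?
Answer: 172225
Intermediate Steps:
A(o) = o²*(-3 + o) (A(o) = (o - 3)*o² = (-3 + o)*o² = o²*(-3 + o))
((V(-4, -4) + 11)*A(-1) - 403)² = (((-4 - 4) + 11)*((-1)²*(-3 - 1)) - 403)² = ((-8 + 11)*(1*(-4)) - 403)² = (3*(-4) - 403)² = (-12 - 403)² = (-415)² = 172225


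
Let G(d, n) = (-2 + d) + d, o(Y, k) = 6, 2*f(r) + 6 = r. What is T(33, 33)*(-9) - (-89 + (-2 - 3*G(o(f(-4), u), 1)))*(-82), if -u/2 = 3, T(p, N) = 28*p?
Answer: -18238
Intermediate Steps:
f(r) = -3 + r/2
u = -6 (u = -2*3 = -6)
G(d, n) = -2 + 2*d
T(33, 33)*(-9) - (-89 + (-2 - 3*G(o(f(-4), u), 1)))*(-82) = (28*33)*(-9) - (-89 + (-2 - 3*(-2 + 2*6)))*(-82) = 924*(-9) - (-89 + (-2 - 3*(-2 + 12)))*(-82) = -8316 - (-89 + (-2 - 3*10))*(-82) = -8316 - (-89 + (-2 - 30))*(-82) = -8316 - (-89 - 32)*(-82) = -8316 - (-121)*(-82) = -8316 - 1*9922 = -8316 - 9922 = -18238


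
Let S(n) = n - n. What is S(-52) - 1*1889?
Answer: -1889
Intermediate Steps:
S(n) = 0
S(-52) - 1*1889 = 0 - 1*1889 = 0 - 1889 = -1889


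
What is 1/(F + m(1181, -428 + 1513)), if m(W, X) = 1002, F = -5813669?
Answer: -1/5812667 ≈ -1.7204e-7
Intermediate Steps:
1/(F + m(1181, -428 + 1513)) = 1/(-5813669 + 1002) = 1/(-5812667) = -1/5812667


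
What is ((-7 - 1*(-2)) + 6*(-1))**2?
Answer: 121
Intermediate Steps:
((-7 - 1*(-2)) + 6*(-1))**2 = ((-7 + 2) - 6)**2 = (-5 - 6)**2 = (-11)**2 = 121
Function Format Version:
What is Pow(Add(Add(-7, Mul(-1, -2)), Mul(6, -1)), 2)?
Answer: 121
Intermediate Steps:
Pow(Add(Add(-7, Mul(-1, -2)), Mul(6, -1)), 2) = Pow(Add(Add(-7, 2), -6), 2) = Pow(Add(-5, -6), 2) = Pow(-11, 2) = 121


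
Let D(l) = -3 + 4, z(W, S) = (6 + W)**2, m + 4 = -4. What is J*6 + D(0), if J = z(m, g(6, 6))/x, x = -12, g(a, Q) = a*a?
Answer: -1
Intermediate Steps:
m = -8 (m = -4 - 4 = -8)
g(a, Q) = a**2
D(l) = 1
J = -1/3 (J = (6 - 8)**2/(-12) = (-2)**2*(-1/12) = 4*(-1/12) = -1/3 ≈ -0.33333)
J*6 + D(0) = -1/3*6 + 1 = -2 + 1 = -1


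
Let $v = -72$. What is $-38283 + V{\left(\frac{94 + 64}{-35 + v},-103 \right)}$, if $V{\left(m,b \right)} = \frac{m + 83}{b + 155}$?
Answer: $- \frac{16384453}{428} \approx -38281.0$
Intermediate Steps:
$V{\left(m,b \right)} = \frac{83 + m}{155 + b}$
$-38283 + V{\left(\frac{94 + 64}{-35 + v},-103 \right)} = -38283 + \frac{83 + \frac{94 + 64}{-35 - 72}}{155 - 103} = -38283 + \frac{83 + \frac{158}{-107}}{52} = -38283 + \frac{83 + 158 \left(- \frac{1}{107}\right)}{52} = -38283 + \frac{83 - \frac{158}{107}}{52} = -38283 + \frac{1}{52} \cdot \frac{8723}{107} = -38283 + \frac{671}{428} = - \frac{16384453}{428}$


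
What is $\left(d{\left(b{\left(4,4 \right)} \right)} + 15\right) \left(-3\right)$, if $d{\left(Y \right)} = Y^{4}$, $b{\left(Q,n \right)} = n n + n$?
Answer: $-480045$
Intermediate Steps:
$b{\left(Q,n \right)} = n + n^{2}$ ($b{\left(Q,n \right)} = n^{2} + n = n + n^{2}$)
$\left(d{\left(b{\left(4,4 \right)} \right)} + 15\right) \left(-3\right) = \left(\left(4 \left(1 + 4\right)\right)^{4} + 15\right) \left(-3\right) = \left(\left(4 \cdot 5\right)^{4} + 15\right) \left(-3\right) = \left(20^{4} + 15\right) \left(-3\right) = \left(160000 + 15\right) \left(-3\right) = 160015 \left(-3\right) = -480045$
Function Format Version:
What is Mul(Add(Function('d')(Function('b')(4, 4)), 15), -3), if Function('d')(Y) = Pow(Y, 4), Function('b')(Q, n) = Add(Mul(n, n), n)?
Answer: -480045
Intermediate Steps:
Function('b')(Q, n) = Add(n, Pow(n, 2)) (Function('b')(Q, n) = Add(Pow(n, 2), n) = Add(n, Pow(n, 2)))
Mul(Add(Function('d')(Function('b')(4, 4)), 15), -3) = Mul(Add(Pow(Mul(4, Add(1, 4)), 4), 15), -3) = Mul(Add(Pow(Mul(4, 5), 4), 15), -3) = Mul(Add(Pow(20, 4), 15), -3) = Mul(Add(160000, 15), -3) = Mul(160015, -3) = -480045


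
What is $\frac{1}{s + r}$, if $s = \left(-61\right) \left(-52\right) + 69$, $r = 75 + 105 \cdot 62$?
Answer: $\frac{1}{9826} \approx 0.00010177$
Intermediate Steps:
$r = 6585$ ($r = 75 + 6510 = 6585$)
$s = 3241$ ($s = 3172 + 69 = 3241$)
$\frac{1}{s + r} = \frac{1}{3241 + 6585} = \frac{1}{9826}$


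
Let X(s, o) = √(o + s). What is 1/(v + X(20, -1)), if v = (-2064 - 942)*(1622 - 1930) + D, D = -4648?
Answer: 921200/848609439981 - √19/848609439981 ≈ 1.0855e-6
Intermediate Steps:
v = 921200 (v = (-2064 - 942)*(1622 - 1930) - 4648 = -3006*(-308) - 4648 = 925848 - 4648 = 921200)
1/(v + X(20, -1)) = 1/(921200 + √(-1 + 20)) = 1/(921200 + √19)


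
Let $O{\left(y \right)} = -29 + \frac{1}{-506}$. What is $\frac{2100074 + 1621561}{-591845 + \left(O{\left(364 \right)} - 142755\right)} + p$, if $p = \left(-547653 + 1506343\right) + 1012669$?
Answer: $\frac{16284359314987}{8260495} \approx 1.9714 \cdot 10^{6}$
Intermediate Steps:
$p = 1971359$ ($p = 958690 + 1012669 = 1971359$)
$O{\left(y \right)} = - \frac{14675}{506}$ ($O{\left(y \right)} = -29 - \frac{1}{506} = - \frac{14675}{506}$)
$\frac{2100074 + 1621561}{-591845 + \left(O{\left(364 \right)} - 142755\right)} + p = \frac{2100074 + 1621561}{-591845 - \frac{72248705}{506}} + 1971359 = \frac{3721635}{-591845 - \frac{72248705}{506}} + 1971359 = \frac{3721635}{- \frac{371722275}{506}} + 1971359 = 3721635 \left(- \frac{506}{371722275}\right) + 1971359 = - \frac{41847718}{8260495} + 1971359 = \frac{16284359314987}{8260495}$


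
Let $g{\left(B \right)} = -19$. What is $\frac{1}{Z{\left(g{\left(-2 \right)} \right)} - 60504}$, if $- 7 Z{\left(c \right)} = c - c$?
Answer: $- \frac{1}{60504} \approx -1.6528 \cdot 10^{-5}$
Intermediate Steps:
$Z{\left(c \right)} = 0$ ($Z{\left(c \right)} = - \frac{c - c}{7} = \left(- \frac{1}{7}\right) 0 = 0$)
$\frac{1}{Z{\left(g{\left(-2 \right)} \right)} - 60504} = \frac{1}{0 - 60504} = \frac{1}{-60504} = - \frac{1}{60504}$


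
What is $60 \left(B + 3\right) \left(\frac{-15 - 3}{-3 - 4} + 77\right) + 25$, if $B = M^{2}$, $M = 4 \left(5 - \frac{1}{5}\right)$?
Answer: $\frac{62101919}{35} \approx 1.7743 \cdot 10^{6}$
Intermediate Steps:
$M = \frac{96}{5}$ ($M = 4 \left(5 - \frac{1}{5}\right) = 4 \cdot \frac{24}{5} = \frac{96}{5} \approx 19.2$)
$B = \frac{9216}{25}$ ($B = \left(\frac{96}{5}\right)^{2} = \frac{9216}{25} \approx 368.64$)
$60 \left(B + 3\right) \left(\frac{-15 - 3}{-3 - 4} + 77\right) + 25 = 60 \left(\frac{9216}{25} + 3\right) \left(\frac{-15 - 3}{-3 - 4} + 77\right) + 25 = 60 \frac{9291 \left(- \frac{18}{-7} + 77\right)}{25} + 25 = 60 \frac{9291 \left(\left(-18\right) \left(- \frac{1}{7}\right) + 77\right)}{25} + 25 = 60 \frac{9291 \left(\frac{18}{7} + 77\right)}{25} + 25 = 60 \cdot \frac{9291}{25} \cdot \frac{557}{7} + 25 = 60 \cdot \frac{5175087}{175} + 25 = \frac{62101044}{35} + 25 = \frac{62101919}{35}$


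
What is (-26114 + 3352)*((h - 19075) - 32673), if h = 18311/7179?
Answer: 8455640984722/7179 ≈ 1.1778e+9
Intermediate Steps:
h = 18311/7179 (h = 18311*(1/7179) = 18311/7179 ≈ 2.5506)
(-26114 + 3352)*((h - 19075) - 32673) = (-26114 + 3352)*((18311/7179 - 19075) - 32673) = -22762*(-136921114/7179 - 32673) = -22762*(-371480581/7179) = 8455640984722/7179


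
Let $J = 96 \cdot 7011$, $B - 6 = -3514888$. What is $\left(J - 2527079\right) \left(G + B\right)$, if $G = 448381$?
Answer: $5685363383523$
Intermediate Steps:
$B = -3514882$ ($B = 6 - 3514888 = -3514882$)
$J = 673056$
$\left(J - 2527079\right) \left(G + B\right) = \left(673056 - 2527079\right) \left(448381 - 3514882\right) = \left(-1854023\right) \left(-3066501\right) = 5685363383523$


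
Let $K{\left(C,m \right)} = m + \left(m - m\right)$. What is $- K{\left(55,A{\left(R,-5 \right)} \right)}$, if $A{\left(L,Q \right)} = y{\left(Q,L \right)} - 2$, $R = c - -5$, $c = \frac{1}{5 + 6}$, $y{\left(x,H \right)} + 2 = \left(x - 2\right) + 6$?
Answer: $5$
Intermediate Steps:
$y{\left(x,H \right)} = 2 + x$ ($y{\left(x,H \right)} = -2 + \left(\left(x - 2\right) + 6\right) = -2 + \left(\left(-2 + x\right) + 6\right) = -2 + \left(4 + x\right) = 2 + x$)
$c = \frac{1}{11} \approx 0.090909$
$R = \frac{56}{11}$ ($R = \frac{1}{11} - -5 = \frac{1}{11} + 5 = \frac{56}{11} \approx 5.0909$)
$A{\left(L,Q \right)} = Q$ ($A{\left(L,Q \right)} = \left(2 + Q\right) - 2 = Q$)
$K{\left(C,m \right)} = m$ ($K{\left(C,m \right)} = m + 0 = m$)
$- K{\left(55,A{\left(R,-5 \right)} \right)} = \left(-1\right) \left(-5\right) = 5$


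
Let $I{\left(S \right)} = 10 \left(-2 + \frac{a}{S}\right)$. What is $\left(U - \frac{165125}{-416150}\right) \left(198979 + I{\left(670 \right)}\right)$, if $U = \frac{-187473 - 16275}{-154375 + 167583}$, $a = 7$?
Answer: $- \frac{2752990596033480}{920665291} \approx -2.9902 \cdot 10^{6}$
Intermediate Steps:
$I{\left(S \right)} = -20 + \frac{70}{S}$ ($I{\left(S \right)} = 10 \left(-2 + \frac{7}{S}\right) = -20 + \frac{70}{S}$)
$U = - \frac{50937}{3302}$ ($U = - \frac{203748}{13208} = \left(-203748\right) \frac{1}{13208} = - \frac{50937}{3302} \approx -15.426$)
$\left(U - \frac{165125}{-416150}\right) \left(198979 + I{\left(670 \right)}\right) = \left(- \frac{50937}{3302} - \frac{165125}{-416150}\right) \left(198979 - \left(20 - \frac{70}{670}\right)\right) = \left(- \frac{50937}{3302} - - \frac{6605}{16646}\right) \left(198979 + \left(-20 + 70 \cdot \frac{1}{670}\right)\right) = \left(- \frac{50937}{3302} + \frac{6605}{16646}\right) \left(198979 + \left(-20 + \frac{7}{67}\right)\right) = - \frac{206521898 \left(198979 - \frac{1333}{67}\right)}{13741273} = \left(- \frac{206521898}{13741273}\right) \frac{13330260}{67} = - \frac{2752990596033480}{920665291}$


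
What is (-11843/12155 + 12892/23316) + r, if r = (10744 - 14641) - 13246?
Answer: -93433618159/5450115 ≈ -17143.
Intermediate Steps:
r = -17143 (r = -3897 - 13246 = -17143)
(-11843/12155 + 12892/23316) + r = (-11843/12155 + 12892/23316) - 17143 = (-11843*1/12155 + 12892*(1/23316)) - 17143 = (-911/935 + 3223/5829) - 17143 = -2296714/5450115 - 17143 = -93433618159/5450115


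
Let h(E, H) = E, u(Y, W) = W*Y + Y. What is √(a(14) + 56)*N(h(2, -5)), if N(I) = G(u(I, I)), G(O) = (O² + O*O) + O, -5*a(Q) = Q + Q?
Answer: 468*√35/5 ≈ 553.75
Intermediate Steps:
u(Y, W) = Y + W*Y
a(Q) = -2*Q/5 (a(Q) = -(Q + Q)/5 = -2*Q/5)
G(O) = O + 2*O² (G(O) = (O² + O²) + O = 2*O² + O = O + 2*O²)
N(I) = I*(1 + I)*(1 + 2*I*(1 + I)) (N(I) = (I*(1 + I))*(1 + 2*(I*(1 + I))) = (I*(1 + I))*(1 + 2*I*(1 + I)) = I*(1 + I)*(1 + 2*I*(1 + I)))
√(a(14) + 56)*N(h(2, -5)) = √(-⅖*14 + 56)*(2*(1 + 2)*(1 + 2*2*(1 + 2))) = √(-28/5 + 56)*(2*3*(1 + 2*2*3)) = √(252/5)*(2*3*(1 + 12)) = (6*√35/5)*(2*3*13) = (6*√35/5)*78 = 468*√35/5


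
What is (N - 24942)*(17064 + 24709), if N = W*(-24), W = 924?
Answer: -1968260214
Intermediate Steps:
N = -22176 (N = 924*(-24) = -22176)
(N - 24942)*(17064 + 24709) = (-22176 - 24942)*(17064 + 24709) = -47118*41773 = -1968260214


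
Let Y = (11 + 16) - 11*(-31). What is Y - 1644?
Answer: -1276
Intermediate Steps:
Y = 368 (Y = 27 + 341 = 368)
Y - 1644 = 368 - 1644 = -1276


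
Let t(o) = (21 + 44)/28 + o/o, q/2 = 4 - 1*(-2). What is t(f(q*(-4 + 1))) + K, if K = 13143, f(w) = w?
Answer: 368097/28 ≈ 13146.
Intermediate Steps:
q = 12 (q = 2*(4 - 1*(-2)) = 2*(4 + 2) = 2*6 = 12)
t(o) = 93/28 (t(o) = 65*(1/28) + 1 = 65/28 + 1 = 93/28)
t(f(q*(-4 + 1))) + K = 93/28 + 13143 = 368097/28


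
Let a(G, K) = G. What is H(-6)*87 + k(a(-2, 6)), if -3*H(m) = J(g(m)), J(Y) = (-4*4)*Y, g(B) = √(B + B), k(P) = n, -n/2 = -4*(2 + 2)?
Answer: 32 + 928*I*√3 ≈ 32.0 + 1607.3*I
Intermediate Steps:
n = 32 (n = -(-8)*(2 + 2) = -(-8)*4 = -2*(-16) = 32)
k(P) = 32
g(B) = √2*√B (g(B) = √(2*B) = √2*√B)
J(Y) = -16*Y
H(m) = 16*√2*√m/3 (H(m) = -(-16)*√2*√m/3 = 16*√2*√m/3)
H(-6)*87 + k(a(-2, 6)) = (16*√2*√(-6)/3)*87 + 32 = (16*√2*(I*√6)/3)*87 + 32 = (32*I*√3/3)*87 + 32 = 928*I*√3 + 32 = 32 + 928*I*√3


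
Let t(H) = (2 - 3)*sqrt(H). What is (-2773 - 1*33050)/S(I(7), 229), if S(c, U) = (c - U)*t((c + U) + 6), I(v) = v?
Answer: -11941*sqrt(2)/1628 ≈ -10.373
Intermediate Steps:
t(H) = -sqrt(H)
S(c, U) = -sqrt(6 + U + c)*(c - U) (S(c, U) = (c - U)*(-sqrt((c + U) + 6)) = (c - U)*(-sqrt((U + c) + 6)) = (c - U)*(-sqrt(6 + U + c)) = -sqrt(6 + U + c)*(c - U))
(-2773 - 1*33050)/S(I(7), 229) = (-2773 - 1*33050)/((sqrt(6 + 229 + 7)*(229 - 1*7))) = (-2773 - 33050)/((sqrt(242)*(229 - 7))) = -35823*sqrt(2)/4884 = -11941*sqrt(2)/1628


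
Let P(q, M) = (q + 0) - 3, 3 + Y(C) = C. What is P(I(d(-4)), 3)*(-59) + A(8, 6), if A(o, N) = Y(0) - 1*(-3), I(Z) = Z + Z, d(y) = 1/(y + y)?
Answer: 767/4 ≈ 191.75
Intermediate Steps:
Y(C) = -3 + C
d(y) = 1/(2*y)
I(Z) = 2*Z
P(q, M) = -3 + q (P(q, M) = q - 3 = -3 + q)
A(o, N) = 0 (A(o, N) = (-3 + 0) - 1*(-3) = -3 + 3 = 0)
P(I(d(-4)), 3)*(-59) + A(8, 6) = (-3 + 2*((1/2)/(-4)))*(-59) + 0 = (-3 + 2*((1/2)*(-1/4)))*(-59) + 0 = (-3 + 2*(-1/8))*(-59) + 0 = (-3 - 1/4)*(-59) + 0 = -13/4*(-59) + 0 = 767/4 + 0 = 767/4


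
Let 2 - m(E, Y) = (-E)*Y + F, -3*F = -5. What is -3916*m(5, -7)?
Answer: 407264/3 ≈ 1.3575e+5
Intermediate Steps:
F = 5/3 (F = -1/3*(-5) = 5/3 ≈ 1.6667)
m(E, Y) = 1/3 + E*Y (m(E, Y) = 2 - ((-E)*Y + 5/3) = 2 - (-E*Y + 5/3) = 2 - (5/3 - E*Y) = 2 + (-5/3 + E*Y) = 1/3 + E*Y)
-3916*m(5, -7) = -3916*(1/3 + 5*(-7)) = -3916*(1/3 - 35) = -3916*(-104/3) = 407264/3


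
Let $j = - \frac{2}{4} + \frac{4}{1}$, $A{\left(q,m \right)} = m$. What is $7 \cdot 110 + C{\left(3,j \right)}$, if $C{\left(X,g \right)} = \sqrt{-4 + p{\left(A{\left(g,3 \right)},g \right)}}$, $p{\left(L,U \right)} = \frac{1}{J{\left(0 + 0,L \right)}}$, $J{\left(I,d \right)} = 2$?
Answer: $770 + \frac{i \sqrt{14}}{2} \approx 770.0 + 1.8708 i$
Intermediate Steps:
$j = \frac{7}{2}$ ($j = \left(-2\right) \frac{1}{4} + 4 \cdot 1 = - \frac{1}{2} + 4 = \frac{7}{2} \approx 3.5$)
$p{\left(L,U \right)} = \frac{1}{2}$
$C{\left(X,g \right)} = \frac{i \sqrt{14}}{2}$ ($C{\left(X,g \right)} = \sqrt{-4 + \frac{1}{2}} = \sqrt{- \frac{7}{2}} = \frac{i \sqrt{14}}{2}$)
$7 \cdot 110 + C{\left(3,j \right)} = 7 \cdot 110 + \frac{i \sqrt{14}}{2} = 770 + \frac{i \sqrt{14}}{2}$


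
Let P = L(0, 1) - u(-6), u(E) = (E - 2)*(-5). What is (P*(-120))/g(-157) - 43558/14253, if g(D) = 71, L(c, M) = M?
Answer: 63611422/1011963 ≈ 62.859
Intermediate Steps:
u(E) = 10 - 5*E (u(E) = (-2 + E)*(-5) = 10 - 5*E)
P = -39 (P = 1 - (10 - 5*(-6)) = 1 - (10 + 30) = 1 - 1*40 = 1 - 40 = -39)
(P*(-120))/g(-157) - 43558/14253 = -39*(-120)/71 - 43558/14253 = 4680*(1/71) - 43558*1/14253 = 4680/71 - 43558/14253 = 63611422/1011963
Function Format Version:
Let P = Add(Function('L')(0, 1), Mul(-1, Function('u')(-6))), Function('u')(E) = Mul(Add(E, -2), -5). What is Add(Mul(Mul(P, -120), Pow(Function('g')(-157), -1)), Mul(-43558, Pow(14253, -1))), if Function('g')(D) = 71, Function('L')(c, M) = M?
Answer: Rational(63611422, 1011963) ≈ 62.859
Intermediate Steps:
Function('u')(E) = Add(10, Mul(-5, E)) (Function('u')(E) = Mul(Add(-2, E), -5) = Add(10, Mul(-5, E)))
P = -39 (P = Add(1, Mul(-1, Add(10, Mul(-5, -6)))) = Add(1, Mul(-1, Add(10, 30))) = Add(1, Mul(-1, 40)) = Add(1, -40) = -39)
Add(Mul(Mul(P, -120), Pow(Function('g')(-157), -1)), Mul(-43558, Pow(14253, -1))) = Add(Mul(Mul(-39, -120), Pow(71, -1)), Mul(-43558, Pow(14253, -1))) = Add(Mul(4680, Rational(1, 71)), Mul(-43558, Rational(1, 14253))) = Add(Rational(4680, 71), Rational(-43558, 14253)) = Rational(63611422, 1011963)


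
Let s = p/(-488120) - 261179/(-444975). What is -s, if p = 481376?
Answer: 2167839803/5430029925 ≈ 0.39923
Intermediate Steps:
s = -2167839803/5430029925 (s = 481376/(-488120) - 261179/(-444975) = 481376*(-1/488120) - 261179*(-1/444975) = -60172/61015 + 261179/444975 = -2167839803/5430029925 ≈ -0.39923)
-s = -1*(-2167839803/5430029925) = 2167839803/5430029925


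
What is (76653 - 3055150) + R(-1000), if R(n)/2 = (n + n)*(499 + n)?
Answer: -974497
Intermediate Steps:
R(n) = 4*n*(499 + n) (R(n) = 2*((n + n)*(499 + n)) = 2*((2*n)*(499 + n)) = 2*(2*n*(499 + n)) = 4*n*(499 + n))
(76653 - 3055150) + R(-1000) = (76653 - 3055150) + 4*(-1000)*(499 - 1000) = -2978497 + 4*(-1000)*(-501) = -2978497 + 2004000 = -974497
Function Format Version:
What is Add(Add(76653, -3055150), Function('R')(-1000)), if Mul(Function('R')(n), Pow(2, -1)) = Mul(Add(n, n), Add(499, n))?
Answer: -974497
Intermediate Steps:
Function('R')(n) = Mul(4, n, Add(499, n)) (Function('R')(n) = Mul(2, Mul(Add(n, n), Add(499, n))) = Mul(2, Mul(Mul(2, n), Add(499, n))) = Mul(2, Mul(2, n, Add(499, n))) = Mul(4, n, Add(499, n)))
Add(Add(76653, -3055150), Function('R')(-1000)) = Add(Add(76653, -3055150), Mul(4, -1000, Add(499, -1000))) = Add(-2978497, Mul(4, -1000, -501)) = Add(-2978497, 2004000) = -974497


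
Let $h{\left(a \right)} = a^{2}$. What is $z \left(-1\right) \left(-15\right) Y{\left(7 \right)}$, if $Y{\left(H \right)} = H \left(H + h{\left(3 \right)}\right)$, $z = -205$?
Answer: $-344400$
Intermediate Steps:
$Y{\left(H \right)} = H \left(9 + H\right)$ ($Y{\left(H \right)} = H \left(H + 3^{2}\right) = H \left(H + 9\right) = H \left(9 + H\right)$)
$z \left(-1\right) \left(-15\right) Y{\left(7 \right)} = - 205 \left(-1\right) \left(-15\right) 7 \left(9 + 7\right) = - 205 \cdot 15 \cdot 7 \cdot 16 = - 205 \cdot 15 \cdot 112 = \left(-205\right) 1680 = -344400$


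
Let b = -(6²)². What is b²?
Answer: 1679616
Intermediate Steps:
b = -1296 (b = -1*36² = -1*1296 = -1296)
b² = (-1296)² = 1679616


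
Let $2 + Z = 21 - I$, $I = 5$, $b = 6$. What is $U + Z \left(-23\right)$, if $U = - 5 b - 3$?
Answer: $-355$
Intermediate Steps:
$Z = 14$ ($Z = -2 + \left(21 - 5\right) = -2 + 16 = 14$)
$U = -33$ ($U = \left(-5\right) 6 - 3 = -30 - 3 = -33$)
$U + Z \left(-23\right) = -33 + 14 \left(-23\right) = -33 - 322 = -355$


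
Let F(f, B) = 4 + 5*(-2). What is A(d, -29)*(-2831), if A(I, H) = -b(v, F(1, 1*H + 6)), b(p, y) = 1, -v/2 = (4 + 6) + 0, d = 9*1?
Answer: 2831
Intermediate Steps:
d = 9
F(f, B) = -6 (F(f, B) = 4 - 10 = -6)
v = -20 (v = -2*((4 + 6) + 0) = -2*(10 + 0) = -2*10 = -20)
A(I, H) = -1 (A(I, H) = -1*1 = -1)
A(d, -29)*(-2831) = -1*(-2831) = 2831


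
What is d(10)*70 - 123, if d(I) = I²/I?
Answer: 577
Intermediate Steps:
d(I) = I
d(10)*70 - 123 = 10*70 - 123 = 700 - 123 = 577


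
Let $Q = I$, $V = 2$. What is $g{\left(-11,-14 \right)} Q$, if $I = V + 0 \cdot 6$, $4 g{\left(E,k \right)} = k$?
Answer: $-7$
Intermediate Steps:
$g{\left(E,k \right)} = \frac{k}{4}$
$I = 2$ ($I = 2 + 0 \cdot 6 = 2 + 0 = 2$)
$Q = 2$
$g{\left(-11,-14 \right)} Q = \frac{1}{4} \left(-14\right) 2 = \left(- \frac{7}{2}\right) 2 = -7$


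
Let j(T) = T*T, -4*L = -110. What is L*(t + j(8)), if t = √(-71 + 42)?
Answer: 1760 + 55*I*√29/2 ≈ 1760.0 + 148.09*I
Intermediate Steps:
L = 55/2 (L = -¼*(-110) = 55/2 ≈ 27.500)
j(T) = T²
t = I*√29 (t = √(-29) = I*√29 ≈ 5.3852*I)
L*(t + j(8)) = 55*(I*√29 + 8²)/2 = 55*(I*√29 + 64)/2 = 55*(64 + I*√29)/2 = 1760 + 55*I*√29/2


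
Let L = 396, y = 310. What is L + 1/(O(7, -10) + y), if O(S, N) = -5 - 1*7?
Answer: 118009/298 ≈ 396.00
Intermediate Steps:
O(S, N) = -12 (O(S, N) = -5 - 7 = -12)
L + 1/(O(7, -10) + y) = 396 + 1/(-12 + 310) = 396 + 1/298 = 118009/298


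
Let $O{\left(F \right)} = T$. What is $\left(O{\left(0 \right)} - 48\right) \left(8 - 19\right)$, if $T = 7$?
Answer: $451$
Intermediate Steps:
$O{\left(F \right)} = 7$
$\left(O{\left(0 \right)} - 48\right) \left(8 - 19\right) = \left(7 - 48\right) \left(8 - 19\right) = - 41 \left(8 - 19\right) = \left(-41\right) \left(-11\right) = 451$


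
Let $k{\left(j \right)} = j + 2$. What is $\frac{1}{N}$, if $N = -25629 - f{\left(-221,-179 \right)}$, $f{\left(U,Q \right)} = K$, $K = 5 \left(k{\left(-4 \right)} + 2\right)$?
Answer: $- \frac{1}{25629} \approx -3.9018 \cdot 10^{-5}$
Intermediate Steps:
$k{\left(j \right)} = 2 + j$
$K = 0$ ($K = 5 \left(\left(2 - 4\right) + 2\right) = 5 \left(-2 + 2\right) = 5 \cdot 0 = 0$)
$f{\left(U,Q \right)} = 0$
$N = -25629$ ($N = -25629 - 0 = -25629 + 0 = -25629$)
$\frac{1}{N} = \frac{1}{-25629} = - \frac{1}{25629}$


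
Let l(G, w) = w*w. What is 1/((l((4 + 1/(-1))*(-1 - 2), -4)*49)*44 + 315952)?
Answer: 1/350448 ≈ 2.8535e-6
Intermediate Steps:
l(G, w) = w²
1/((l((4 + 1/(-1))*(-1 - 2), -4)*49)*44 + 315952) = 1/(((-4)²*49)*44 + 315952) = 1/((16*49)*44 + 315952) = 1/(784*44 + 315952) = 1/(34496 + 315952) = 1/350448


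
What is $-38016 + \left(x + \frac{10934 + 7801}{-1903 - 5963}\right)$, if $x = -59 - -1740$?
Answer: $- \frac{95276615}{2622} \approx -36337.0$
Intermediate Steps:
$x = 1681$ ($x = -59 + 1740 = 1681$)
$-38016 + \left(x + \frac{10934 + 7801}{-1903 - 5963}\right) = -38016 + \left(1681 + \frac{10934 + 7801}{-1903 - 5963}\right) = -38016 + \left(1681 + \frac{18735}{-7866}\right) = -38016 + \left(1681 + 18735 \left(- \frac{1}{7866}\right)\right) = -38016 + \left(1681 - \frac{6245}{2622}\right) = -38016 + \frac{4401337}{2622} = - \frac{95276615}{2622}$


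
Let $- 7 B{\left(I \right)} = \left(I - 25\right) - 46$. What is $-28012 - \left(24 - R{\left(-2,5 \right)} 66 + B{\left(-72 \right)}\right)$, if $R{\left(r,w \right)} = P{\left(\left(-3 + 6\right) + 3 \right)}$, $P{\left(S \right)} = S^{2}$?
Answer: $- \frac{179763}{7} \approx -25680.0$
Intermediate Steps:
$B{\left(I \right)} = \frac{71}{7} - \frac{I}{7}$ ($B{\left(I \right)} = - \frac{\left(I - 25\right) - 46}{7} = - \frac{\left(-25 + I\right) - 46}{7} = - \frac{-71 + I}{7} = \frac{71}{7} - \frac{I}{7}$)
$R{\left(r,w \right)} = 36$ ($R{\left(r,w \right)} = \left(\left(-3 + 6\right) + 3\right)^{2} = \left(3 + 3\right)^{2} = 6^{2} = 36$)
$-28012 - \left(24 - R{\left(-2,5 \right)} 66 + B{\left(-72 \right)}\right) = -28012 + \left(\left(-24 + 36 \cdot 66\right) - \left(\frac{71}{7} - - \frac{72}{7}\right)\right) = -28012 + \left(\left(-24 + 2376\right) - \left(\frac{71}{7} + \frac{72}{7}\right)\right) = -28012 + \left(2352 - \frac{143}{7}\right) = -28012 + \frac{16321}{7} = - \frac{179763}{7}$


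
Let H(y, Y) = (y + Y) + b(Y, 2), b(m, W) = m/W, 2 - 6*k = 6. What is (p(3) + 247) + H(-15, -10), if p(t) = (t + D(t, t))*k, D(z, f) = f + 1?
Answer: 637/3 ≈ 212.33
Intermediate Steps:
k = -2/3 (k = 1/3 - 1/6*6 = 1/3 - 1 = -2/3 ≈ -0.66667)
H(y, Y) = y + 3*Y/2 (H(y, Y) = (y + Y) + Y/2 = (Y + y) + Y*(1/2) = (Y + y) + Y/2 = y + 3*Y/2)
D(z, f) = 1 + f
p(t) = -2/3 - 4*t/3 (p(t) = (t + (1 + t))*(-2/3) = (1 + 2*t)*(-2/3) = -2/3 - 4*t/3)
(p(3) + 247) + H(-15, -10) = ((-2/3 - 4/3*3) + 247) + (-15 + (3/2)*(-10)) = ((-2/3 - 4) + 247) + (-15 - 15) = (-14/3 + 247) - 30 = 727/3 - 30 = 637/3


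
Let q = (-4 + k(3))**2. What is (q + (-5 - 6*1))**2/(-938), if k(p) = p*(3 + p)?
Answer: -34225/938 ≈ -36.487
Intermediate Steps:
q = 196 (q = (-4 + 3*(3 + 3))**2 = (-4 + 3*6)**2 = (-4 + 18)**2 = 14**2 = 196)
(q + (-5 - 6*1))**2/(-938) = (196 + (-5 - 6*1))**2/(-938) = (196 + (-5 - 6))**2*(-1/938) = (196 - 11)**2*(-1/938) = 185**2*(-1/938) = 34225*(-1/938) = -34225/938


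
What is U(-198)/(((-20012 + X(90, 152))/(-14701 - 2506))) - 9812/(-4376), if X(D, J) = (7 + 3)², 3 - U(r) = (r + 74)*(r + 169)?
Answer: -33793716729/10891864 ≈ -3102.7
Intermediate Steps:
U(r) = 3 - (74 + r)*(169 + r) (U(r) = 3 - (r + 74)*(r + 169) = 3 - (74 + r)*(169 + r))
X(D, J) = 100 (X(D, J) = 10² = 100)
U(-198)/(((-20012 + X(90, 152))/(-14701 - 2506))) - 9812/(-4376) = (-12503 - 1*(-198)² - 243*(-198))/(((-20012 + 100)/(-14701 - 2506))) - 9812/(-4376) = (-12503 - 1*39204 + 48114)/((-19912/(-17207))) - 9812*(-1/4376) = (-12503 - 39204 + 48114)/((-19912*(-1/17207))) + 2453/1094 = -3593/19912/17207 + 2453/1094 = -3593*17207/19912 + 2453/1094 = -61824751/19912 + 2453/1094 = -33793716729/10891864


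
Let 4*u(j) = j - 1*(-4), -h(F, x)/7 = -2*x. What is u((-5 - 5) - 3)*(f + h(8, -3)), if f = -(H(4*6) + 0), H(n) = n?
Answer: 297/2 ≈ 148.50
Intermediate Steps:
f = -24 (f = -(4*6 + 0) = -(24 + 0) = -1*24 = -24)
h(F, x) = 14*x (h(F, x) = -(-14)*x = 14*x)
u(j) = 1 + j/4 (u(j) = (j - 1*(-4))/4 = (j + 4)/4 = (4 + j)/4 = 1 + j/4)
u((-5 - 5) - 3)*(f + h(8, -3)) = (1 + ((-5 - 5) - 3)/4)*(-24 + 14*(-3)) = (1 + (-10 - 3)/4)*(-24 - 42) = (1 + (¼)*(-13))*(-66) = (1 - 13/4)*(-66) = -9/4*(-66) = 297/2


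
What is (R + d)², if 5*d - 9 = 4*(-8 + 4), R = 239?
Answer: 1411344/25 ≈ 56454.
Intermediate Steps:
d = -7/5 (d = 9/5 + (4*(-8 + 4))/5 = 9/5 + (4*(-4))/5 = 9/5 + (⅕)*(-16) = 9/5 - 16/5 = -7/5 ≈ -1.4000)
(R + d)² = (239 - 7/5)² = (1188/5)² = 1411344/25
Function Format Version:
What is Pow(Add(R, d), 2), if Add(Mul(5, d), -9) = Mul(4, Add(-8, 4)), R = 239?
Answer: Rational(1411344, 25) ≈ 56454.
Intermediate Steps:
d = Rational(-7, 5) (d = Add(Rational(9, 5), Mul(Rational(1, 5), Mul(4, Add(-8, 4)))) = Add(Rational(9, 5), Mul(Rational(1, 5), Mul(4, -4))) = Add(Rational(9, 5), Mul(Rational(1, 5), -16)) = Add(Rational(9, 5), Rational(-16, 5)) = Rational(-7, 5) ≈ -1.4000)
Pow(Add(R, d), 2) = Pow(Add(239, Rational(-7, 5)), 2) = Pow(Rational(1188, 5), 2) = Rational(1411344, 25)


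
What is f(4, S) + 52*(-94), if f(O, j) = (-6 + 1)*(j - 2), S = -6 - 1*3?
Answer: -4833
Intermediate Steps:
S = -9 (S = -6 - 3 = -9)
f(O, j) = 10 - 5*j (f(O, j) = -5*(-2 + j) = 10 - 5*j)
f(4, S) + 52*(-94) = (10 - 5*(-9)) + 52*(-94) = (10 + 45) - 4888 = 55 - 4888 = -4833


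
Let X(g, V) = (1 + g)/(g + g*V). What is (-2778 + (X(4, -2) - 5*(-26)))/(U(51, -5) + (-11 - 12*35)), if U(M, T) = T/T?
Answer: 10597/1720 ≈ 6.1610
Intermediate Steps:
U(M, T) = 1
X(g, V) = (1 + g)/(g + V*g)
(-2778 + (X(4, -2) - 5*(-26)))/(U(51, -5) + (-11 - 12*35)) = (-2778 + ((1 + 4)/(4*(1 - 2)) - 5*(-26)))/(1 + (-11 - 12*35)) = (-2778 + ((¼)*5/(-1) + 130))/(1 + (-11 - 420)) = (-2778 + ((¼)*(-1)*5 + 130))/(1 - 431) = (-2778 + (-5/4 + 130))/(-430) = (-2778 + 515/4)*(-1/430) = -10597/4*(-1/430) = 10597/1720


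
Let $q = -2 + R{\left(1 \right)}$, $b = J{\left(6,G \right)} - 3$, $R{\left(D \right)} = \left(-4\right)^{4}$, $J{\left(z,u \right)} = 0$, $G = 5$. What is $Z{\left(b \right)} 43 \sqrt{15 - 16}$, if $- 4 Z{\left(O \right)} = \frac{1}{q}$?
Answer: $- \frac{43 i}{1016} \approx - 0.042323 i$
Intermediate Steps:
$R{\left(D \right)} = 256$
$b = -3$ ($b = 0 - 3 = -3$)
$q = 254$ ($q = -2 + 256 = 254$)
$Z{\left(O \right)} = - \frac{1}{1016}$ ($Z{\left(O \right)} = - \frac{1}{4 \cdot 254} = \left(- \frac{1}{4}\right) \frac{1}{254} = - \frac{1}{1016}$)
$Z{\left(b \right)} 43 \sqrt{15 - 16} = \left(- \frac{1}{1016}\right) 43 \sqrt{15 - 16} = - \frac{43 \sqrt{-1}}{1016} = - \frac{43 i}{1016}$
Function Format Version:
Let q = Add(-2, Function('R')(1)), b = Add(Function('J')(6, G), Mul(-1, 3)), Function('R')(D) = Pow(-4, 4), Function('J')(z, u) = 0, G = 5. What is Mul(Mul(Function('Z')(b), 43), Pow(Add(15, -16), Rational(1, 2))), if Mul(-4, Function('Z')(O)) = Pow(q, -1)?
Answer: Mul(Rational(-43, 1016), I) ≈ Mul(-0.042323, I)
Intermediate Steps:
Function('R')(D) = 256
b = -3 (b = Add(0, Mul(-1, 3)) = Add(0, -3) = -3)
q = 254 (q = Add(-2, 256) = 254)
Function('Z')(O) = Rational(-1, 1016) (Function('Z')(O) = Mul(Rational(-1, 4), Pow(254, -1)) = Mul(Rational(-1, 4), Rational(1, 254)) = Rational(-1, 1016))
Mul(Mul(Function('Z')(b), 43), Pow(Add(15, -16), Rational(1, 2))) = Mul(Mul(Rational(-1, 1016), 43), Pow(Add(15, -16), Rational(1, 2))) = Mul(Rational(-43, 1016), Pow(-1, Rational(1, 2))) = Mul(Rational(-43, 1016), I)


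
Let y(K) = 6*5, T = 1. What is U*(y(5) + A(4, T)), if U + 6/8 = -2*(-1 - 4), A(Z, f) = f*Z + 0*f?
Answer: 629/2 ≈ 314.50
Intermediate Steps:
A(Z, f) = Z*f (A(Z, f) = Z*f + 0 = Z*f)
y(K) = 30
U = 37/4 (U = -3/4 - 2*(-1 - 4) = -3/4 - 2*(-5) = -3/4 + 10 = 37/4 ≈ 9.2500)
U*(y(5) + A(4, T)) = 37*(30 + 4*1)/4 = 37*(30 + 4)/4 = (37/4)*34 = 629/2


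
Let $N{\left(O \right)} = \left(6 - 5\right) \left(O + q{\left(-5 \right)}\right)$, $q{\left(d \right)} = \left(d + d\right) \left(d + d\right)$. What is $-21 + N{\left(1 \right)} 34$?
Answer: $3413$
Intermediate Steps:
$q{\left(d \right)} = 4 d^{2}$ ($q{\left(d \right)} = 2 d 2 d = 4 d^{2}$)
$N{\left(O \right)} = 100 + O$ ($N{\left(O \right)} = \left(6 - 5\right) \left(O + 4 \left(-5\right)^{2}\right) = \left(6 - 5\right) \left(O + 4 \cdot 25\right) = 1 \left(O + 100\right) = 1 \left(100 + O\right) = 100 + O$)
$-21 + N{\left(1 \right)} 34 = -21 + \left(100 + 1\right) 34 = -21 + 101 \cdot 34 = -21 + 3434 = 3413$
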